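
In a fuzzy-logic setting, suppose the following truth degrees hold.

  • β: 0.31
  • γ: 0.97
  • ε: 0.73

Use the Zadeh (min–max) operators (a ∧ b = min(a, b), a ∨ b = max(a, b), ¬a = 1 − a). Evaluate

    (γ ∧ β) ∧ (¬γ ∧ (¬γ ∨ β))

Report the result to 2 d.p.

0.03

γ ∧ β = min(a, b) on (0.97, 0.31) = 0.31
¬γ = 1 − 0.97 = 0.03
¬γ = 1 − 0.97 = 0.03
¬γ ∨ β = max(a, b) on (0.03, 0.31) = 0.31
¬γ ∧ (¬γ ∨ β) = min(a, b) on (0.03, 0.31) = 0.03
(γ ∧ β) ∧ (¬γ ∧ (¬γ ∨ β)) = min(a, b) on (0.31, 0.03) = 0.03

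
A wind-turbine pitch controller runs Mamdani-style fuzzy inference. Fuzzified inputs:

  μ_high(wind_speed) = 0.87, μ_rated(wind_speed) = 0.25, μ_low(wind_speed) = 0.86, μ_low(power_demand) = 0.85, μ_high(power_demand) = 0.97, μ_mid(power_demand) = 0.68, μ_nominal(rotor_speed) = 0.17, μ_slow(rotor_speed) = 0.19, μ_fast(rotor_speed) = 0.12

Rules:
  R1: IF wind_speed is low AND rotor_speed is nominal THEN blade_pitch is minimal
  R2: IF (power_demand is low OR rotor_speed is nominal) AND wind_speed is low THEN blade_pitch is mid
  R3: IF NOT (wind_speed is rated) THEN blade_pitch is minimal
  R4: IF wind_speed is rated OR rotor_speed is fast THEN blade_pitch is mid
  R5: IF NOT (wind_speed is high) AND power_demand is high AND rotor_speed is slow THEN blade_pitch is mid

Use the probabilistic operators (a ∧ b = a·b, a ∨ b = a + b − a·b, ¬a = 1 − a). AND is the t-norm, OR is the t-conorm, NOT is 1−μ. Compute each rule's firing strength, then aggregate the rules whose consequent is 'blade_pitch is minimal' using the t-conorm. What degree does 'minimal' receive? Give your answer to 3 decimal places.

0.787

R1: low=0.86, nominal=0.17; AND[a·b] → w = 0.1462
R2: (low=0.85 OR nominal=0.17) = 0.8755; AND[a·b] with low=0.86 → w = 0.7529
R3: ¬rated=1−0.25=0.75 → w = 0.7500
R4: rated=0.25, fast=0.12; OR[a + b − a·b] → w = 0.3400
R5: ¬high=1−0.87=0.13, high=0.97, slow=0.19; AND[a·b] → w = 0.0240
Rules with consequent 'minimal': {R1, R3} → strengths 0.1462, 0.7500
Aggregate via t-conorm [a + b − a·b]: 0.7865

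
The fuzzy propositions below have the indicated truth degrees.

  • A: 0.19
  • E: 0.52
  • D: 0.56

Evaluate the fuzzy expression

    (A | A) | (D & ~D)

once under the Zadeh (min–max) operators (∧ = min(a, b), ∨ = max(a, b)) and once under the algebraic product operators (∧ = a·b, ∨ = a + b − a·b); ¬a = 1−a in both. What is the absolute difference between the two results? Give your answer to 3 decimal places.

Under Zadeh (min–max):
  A | A = max(a, b) on (0.19, 0.19) = 0.19
  ~D = 1 − 0.56 = 0.44
  D & ~D = min(a, b) on (0.56, 0.44) = 0.44
  (A | A) | (D & ~D) = max(a, b) on (0.19, 0.44) = 0.44
  → value = 0.4400
Under algebraic product:
  A | A = a + b − a·b on (0.1900, 0.1900) = 0.3439
  ~D = 1 − 0.5600 = 0.4400
  D & ~D = a·b on (0.5600, 0.4400) = 0.2464
  (A | A) | (D & ~D) = a + b − a·b on (0.3439, 0.2464) = 0.5056
  → value = 0.5056
|0.4400 − 0.5056| = 0.066

0.066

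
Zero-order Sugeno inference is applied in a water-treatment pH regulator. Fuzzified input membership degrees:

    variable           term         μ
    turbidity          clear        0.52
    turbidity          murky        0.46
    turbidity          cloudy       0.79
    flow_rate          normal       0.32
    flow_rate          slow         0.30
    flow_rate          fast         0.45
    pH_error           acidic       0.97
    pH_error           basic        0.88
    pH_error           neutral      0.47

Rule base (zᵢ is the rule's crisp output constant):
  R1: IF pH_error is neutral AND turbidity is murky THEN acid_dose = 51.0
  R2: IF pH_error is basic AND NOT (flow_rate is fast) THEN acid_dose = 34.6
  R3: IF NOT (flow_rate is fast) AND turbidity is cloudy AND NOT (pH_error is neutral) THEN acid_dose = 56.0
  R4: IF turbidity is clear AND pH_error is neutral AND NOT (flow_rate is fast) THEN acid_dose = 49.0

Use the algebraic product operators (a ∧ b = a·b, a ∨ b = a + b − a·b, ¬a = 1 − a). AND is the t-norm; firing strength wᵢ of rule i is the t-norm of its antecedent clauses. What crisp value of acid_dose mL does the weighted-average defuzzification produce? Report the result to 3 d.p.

44.375

R1 (z=51.0): neutral=0.47, murky=0.46; AND[a·b] → w = 0.2162
R2 (z=34.6): basic=0.88, ¬fast=1−0.45=0.55; AND[a·b] → w = 0.4840
R3 (z=56.0): ¬fast=1−0.45=0.55, cloudy=0.79, ¬neutral=1−0.47=0.53; AND[a·b] → w = 0.2303
R4 (z=49.0): clear=0.52, neutral=0.47, ¬fast=1−0.45=0.55; AND[a·b] → w = 0.1344
Weighted average = (0.2162·51.0 + 0.4840·34.6 + 0.2303·56.0 + 0.1344·49.0) / (0.2162 + 0.4840 + 0.2303 + 0.1344)
  = 47.2551 / 1.0649 = 44.375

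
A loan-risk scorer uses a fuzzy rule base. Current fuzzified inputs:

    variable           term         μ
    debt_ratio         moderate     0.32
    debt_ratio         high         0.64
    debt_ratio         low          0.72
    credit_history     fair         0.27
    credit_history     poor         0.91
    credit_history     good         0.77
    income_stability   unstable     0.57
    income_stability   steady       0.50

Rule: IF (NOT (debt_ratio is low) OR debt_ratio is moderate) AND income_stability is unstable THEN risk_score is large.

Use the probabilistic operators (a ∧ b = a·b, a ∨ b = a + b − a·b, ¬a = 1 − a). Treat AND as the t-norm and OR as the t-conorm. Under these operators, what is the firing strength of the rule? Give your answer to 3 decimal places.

firing strength: (¬low=1−0.72=0.28 OR moderate=0.32) = 0.5104; AND[a·b] with unstable=0.57 → w = 0.2909

0.291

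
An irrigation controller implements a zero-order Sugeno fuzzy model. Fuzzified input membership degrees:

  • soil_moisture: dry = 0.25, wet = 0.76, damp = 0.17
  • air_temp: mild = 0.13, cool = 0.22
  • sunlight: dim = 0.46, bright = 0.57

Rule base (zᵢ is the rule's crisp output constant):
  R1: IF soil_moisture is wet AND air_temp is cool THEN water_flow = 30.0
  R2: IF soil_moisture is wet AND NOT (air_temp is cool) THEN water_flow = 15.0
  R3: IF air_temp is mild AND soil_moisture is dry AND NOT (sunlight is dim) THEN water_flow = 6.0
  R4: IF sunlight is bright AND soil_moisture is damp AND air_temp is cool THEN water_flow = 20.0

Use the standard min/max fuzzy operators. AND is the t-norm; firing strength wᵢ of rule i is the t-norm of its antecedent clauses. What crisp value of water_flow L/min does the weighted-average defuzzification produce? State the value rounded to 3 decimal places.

R1 (z=30.0): wet=0.76, cool=0.22; AND[min(a, b)] → w = 0.22
R2 (z=15.0): wet=0.76, ¬cool=1−0.22=0.78; AND[min(a, b)] → w = 0.76
R3 (z=6.0): mild=0.13, dry=0.25, ¬dim=1−0.46=0.54; AND[min(a, b)] → w = 0.13
R4 (z=20.0): bright=0.57, damp=0.17, cool=0.22; AND[min(a, b)] → w = 0.17
Weighted average = (0.22·30.0 + 0.76·15.0 + 0.13·6.0 + 0.17·20.0) / (0.22 + 0.76 + 0.13 + 0.17)
  = 22.1800 / 1.2800 = 17.328

17.328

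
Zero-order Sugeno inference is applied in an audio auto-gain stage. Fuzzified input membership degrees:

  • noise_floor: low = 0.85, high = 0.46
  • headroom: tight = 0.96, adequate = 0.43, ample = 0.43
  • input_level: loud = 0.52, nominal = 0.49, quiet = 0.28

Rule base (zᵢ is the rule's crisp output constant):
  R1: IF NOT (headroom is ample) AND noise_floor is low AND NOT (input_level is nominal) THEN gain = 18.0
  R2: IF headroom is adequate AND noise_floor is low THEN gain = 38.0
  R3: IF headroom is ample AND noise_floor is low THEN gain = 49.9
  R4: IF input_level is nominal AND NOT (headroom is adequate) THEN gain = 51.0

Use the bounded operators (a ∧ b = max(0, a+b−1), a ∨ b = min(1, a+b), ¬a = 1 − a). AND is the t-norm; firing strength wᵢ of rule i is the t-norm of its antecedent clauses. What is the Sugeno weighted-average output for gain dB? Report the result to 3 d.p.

R1 (z=18.0): ¬ample=1−0.43=0.57, low=0.85, ¬nominal=1−0.49=0.51; AND[max(0, a+b−1)] → w = 0.00
R2 (z=38.0): adequate=0.43, low=0.85; AND[max(0, a+b−1)] → w = 0.28
R3 (z=49.9): ample=0.43, low=0.85; AND[max(0, a+b−1)] → w = 0.28
R4 (z=51.0): nominal=0.49, ¬adequate=1−0.43=0.57; AND[max(0, a+b−1)] → w = 0.06
Weighted average = (0.00·18.0 + 0.28·38.0 + 0.28·49.9 + 0.06·51.0) / (0.00 + 0.28 + 0.28 + 0.06)
  = 27.6720 / 0.6200 = 44.632

44.632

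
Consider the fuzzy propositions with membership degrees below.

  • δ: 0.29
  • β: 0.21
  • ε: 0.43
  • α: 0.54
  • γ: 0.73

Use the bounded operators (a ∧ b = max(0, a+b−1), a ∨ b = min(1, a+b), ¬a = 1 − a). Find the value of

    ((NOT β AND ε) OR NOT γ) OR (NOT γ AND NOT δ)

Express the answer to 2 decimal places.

0.49

NOT β = 1 − 0.21 = 0.79
NOT β AND ε = max(0, a+b−1) on (0.79, 0.43) = 0.22
NOT γ = 1 − 0.73 = 0.27
(NOT β AND ε) OR NOT γ = min(1, a+b) on (0.22, 0.27) = 0.49
NOT γ = 1 − 0.73 = 0.27
NOT δ = 1 − 0.29 = 0.71
NOT γ AND NOT δ = max(0, a+b−1) on (0.27, 0.71) = 0.00
((NOT β AND ε) OR NOT γ) OR (NOT γ AND NOT δ) = min(1, a+b) on (0.49, 0.00) = 0.49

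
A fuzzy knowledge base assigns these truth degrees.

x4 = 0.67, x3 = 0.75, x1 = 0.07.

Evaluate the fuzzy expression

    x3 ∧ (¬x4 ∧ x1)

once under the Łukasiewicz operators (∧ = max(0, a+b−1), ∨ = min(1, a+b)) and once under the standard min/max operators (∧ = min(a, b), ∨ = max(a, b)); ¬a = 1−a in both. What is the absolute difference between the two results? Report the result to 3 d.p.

0.070

Under Łukasiewicz:
  ¬x4 = 1 − 0.67 = 0.33
  ¬x4 ∧ x1 = max(0, a+b−1) on (0.33, 0.07) = 0.00
  x3 ∧ (¬x4 ∧ x1) = max(0, a+b−1) on (0.75, 0.00) = 0.00
  → value = 0.0000
Under standard min/max:
  ¬x4 = 1 − 0.67 = 0.33
  ¬x4 ∧ x1 = min(a, b) on (0.33, 0.07) = 0.07
  x3 ∧ (¬x4 ∧ x1) = min(a, b) on (0.75, 0.07) = 0.07
  → value = 0.0700
|0.0000 − 0.0700| = 0.070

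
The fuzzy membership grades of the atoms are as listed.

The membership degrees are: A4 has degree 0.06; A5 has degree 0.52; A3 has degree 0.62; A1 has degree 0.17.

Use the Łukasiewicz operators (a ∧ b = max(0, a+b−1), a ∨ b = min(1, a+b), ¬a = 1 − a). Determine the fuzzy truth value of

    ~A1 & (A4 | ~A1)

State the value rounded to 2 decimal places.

~A1 = 1 − 0.17 = 0.83
~A1 = 1 − 0.17 = 0.83
A4 | ~A1 = min(1, a+b) on (0.06, 0.83) = 0.89
~A1 & (A4 | ~A1) = max(0, a+b−1) on (0.83, 0.89) = 0.72

0.72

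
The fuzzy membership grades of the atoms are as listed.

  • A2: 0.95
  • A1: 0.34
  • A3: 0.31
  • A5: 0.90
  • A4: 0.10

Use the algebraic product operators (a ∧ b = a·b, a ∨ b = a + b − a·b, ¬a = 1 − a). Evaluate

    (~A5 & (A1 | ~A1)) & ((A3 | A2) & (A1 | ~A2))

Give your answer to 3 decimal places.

0.028

~A5 = 1 − 0.9000 = 0.1000
~A1 = 1 − 0.3400 = 0.6600
A1 | ~A1 = a + b − a·b on (0.3400, 0.6600) = 0.7756
~A5 & (A1 | ~A1) = a·b on (0.1000, 0.7756) = 0.0776
A3 | A2 = a + b − a·b on (0.3100, 0.9500) = 0.9655
~A2 = 1 − 0.9500 = 0.0500
A1 | ~A2 = a + b − a·b on (0.3400, 0.0500) = 0.3730
(A3 | A2) & (A1 | ~A2) = a·b on (0.9655, 0.3730) = 0.3601
(~A5 & (A1 | ~A1)) & ((A3 | A2) & (A1 | ~A2)) = a·b on (0.0776, 0.3601) = 0.0279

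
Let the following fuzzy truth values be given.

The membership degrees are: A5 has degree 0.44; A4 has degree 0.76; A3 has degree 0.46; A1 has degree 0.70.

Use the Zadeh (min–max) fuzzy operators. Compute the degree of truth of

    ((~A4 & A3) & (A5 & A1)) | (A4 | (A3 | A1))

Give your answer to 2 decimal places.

0.76

~A4 = 1 − 0.76 = 0.24
~A4 & A3 = min(a, b) on (0.24, 0.46) = 0.24
A5 & A1 = min(a, b) on (0.44, 0.70) = 0.44
(~A4 & A3) & (A5 & A1) = min(a, b) on (0.24, 0.44) = 0.24
A3 | A1 = max(a, b) on (0.46, 0.70) = 0.70
A4 | (A3 | A1) = max(a, b) on (0.76, 0.70) = 0.76
((~A4 & A3) & (A5 & A1)) | (A4 | (A3 | A1)) = max(a, b) on (0.24, 0.76) = 0.76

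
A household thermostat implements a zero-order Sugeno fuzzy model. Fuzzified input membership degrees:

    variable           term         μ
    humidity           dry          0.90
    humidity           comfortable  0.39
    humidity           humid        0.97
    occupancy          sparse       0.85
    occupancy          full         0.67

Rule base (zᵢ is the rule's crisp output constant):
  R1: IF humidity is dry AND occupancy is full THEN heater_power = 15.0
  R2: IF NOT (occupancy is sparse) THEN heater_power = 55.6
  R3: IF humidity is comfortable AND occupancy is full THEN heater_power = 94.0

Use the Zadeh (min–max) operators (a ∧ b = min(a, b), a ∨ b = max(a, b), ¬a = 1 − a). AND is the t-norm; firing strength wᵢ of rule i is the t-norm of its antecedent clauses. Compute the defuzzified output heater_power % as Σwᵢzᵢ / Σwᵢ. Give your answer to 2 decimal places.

R1 (z=15.0): dry=0.90, full=0.67; AND[min(a, b)] → w = 0.67
R2 (z=55.6): ¬sparse=1−0.85=0.15 → w = 0.15
R3 (z=94.0): comfortable=0.39, full=0.67; AND[min(a, b)] → w = 0.39
Weighted average = (0.67·15.0 + 0.15·55.6 + 0.39·94.0) / (0.67 + 0.15 + 0.39)
  = 55.0500 / 1.2100 = 45.50

45.50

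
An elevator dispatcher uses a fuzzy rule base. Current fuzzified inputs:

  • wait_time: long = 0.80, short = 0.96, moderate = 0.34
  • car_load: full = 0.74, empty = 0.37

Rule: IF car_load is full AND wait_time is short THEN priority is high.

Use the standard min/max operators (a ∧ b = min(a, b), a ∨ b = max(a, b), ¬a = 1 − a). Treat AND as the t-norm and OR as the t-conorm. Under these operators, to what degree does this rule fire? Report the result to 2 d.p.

0.74

firing strength: full=0.74, short=0.96; AND[min(a, b)] → w = 0.74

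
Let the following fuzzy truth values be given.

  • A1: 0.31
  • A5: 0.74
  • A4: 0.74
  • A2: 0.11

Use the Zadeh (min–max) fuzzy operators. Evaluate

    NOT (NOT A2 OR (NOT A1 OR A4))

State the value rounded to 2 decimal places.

NOT A2 = 1 − 0.11 = 0.89
NOT A1 = 1 − 0.31 = 0.69
NOT A1 OR A4 = max(a, b) on (0.69, 0.74) = 0.74
NOT A2 OR (NOT A1 OR A4) = max(a, b) on (0.89, 0.74) = 0.89
NOT (NOT A2 OR (NOT A1 OR A4)) = 1 − 0.89 = 0.11

0.11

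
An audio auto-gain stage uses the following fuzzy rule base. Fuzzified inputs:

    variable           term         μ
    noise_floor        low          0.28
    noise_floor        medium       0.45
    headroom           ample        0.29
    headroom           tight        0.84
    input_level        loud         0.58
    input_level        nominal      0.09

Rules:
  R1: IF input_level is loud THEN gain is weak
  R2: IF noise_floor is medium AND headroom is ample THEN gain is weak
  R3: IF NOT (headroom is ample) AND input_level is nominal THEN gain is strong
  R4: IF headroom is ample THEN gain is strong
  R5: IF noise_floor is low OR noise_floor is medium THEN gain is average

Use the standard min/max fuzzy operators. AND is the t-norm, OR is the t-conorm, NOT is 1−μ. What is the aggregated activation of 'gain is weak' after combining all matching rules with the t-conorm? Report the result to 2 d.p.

R1: loud=0.58 → w = 0.58
R2: medium=0.45, ample=0.29; AND[min(a, b)] → w = 0.29
R3: ¬ample=1−0.29=0.71, nominal=0.09; AND[min(a, b)] → w = 0.09
R4: ample=0.29 → w = 0.29
R5: low=0.28, medium=0.45; OR[max(a, b)] → w = 0.45
Rules with consequent 'weak': {R1, R2} → strengths 0.58, 0.29
Aggregate via t-conorm [max(a, b)]: 0.58

0.58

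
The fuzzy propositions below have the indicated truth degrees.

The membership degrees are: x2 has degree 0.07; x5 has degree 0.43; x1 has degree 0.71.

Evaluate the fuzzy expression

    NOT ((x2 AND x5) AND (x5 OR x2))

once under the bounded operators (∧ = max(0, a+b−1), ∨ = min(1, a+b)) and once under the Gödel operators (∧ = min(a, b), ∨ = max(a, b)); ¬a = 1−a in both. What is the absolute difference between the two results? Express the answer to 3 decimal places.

0.070

Under bounded:
  x2 AND x5 = max(0, a+b−1) on (0.07, 0.43) = 0.00
  x5 OR x2 = min(1, a+b) on (0.43, 0.07) = 0.50
  (x2 AND x5) AND (x5 OR x2) = max(0, a+b−1) on (0.00, 0.50) = 0.00
  NOT ((x2 AND x5) AND (x5 OR x2)) = 1 − 0.00 = 1.00
  → value = 1.0000
Under Gödel:
  x2 AND x5 = min(a, b) on (0.07, 0.43) = 0.07
  x5 OR x2 = max(a, b) on (0.43, 0.07) = 0.43
  (x2 AND x5) AND (x5 OR x2) = min(a, b) on (0.07, 0.43) = 0.07
  NOT ((x2 AND x5) AND (x5 OR x2)) = 1 − 0.07 = 0.93
  → value = 0.9300
|1.0000 − 0.9300| = 0.070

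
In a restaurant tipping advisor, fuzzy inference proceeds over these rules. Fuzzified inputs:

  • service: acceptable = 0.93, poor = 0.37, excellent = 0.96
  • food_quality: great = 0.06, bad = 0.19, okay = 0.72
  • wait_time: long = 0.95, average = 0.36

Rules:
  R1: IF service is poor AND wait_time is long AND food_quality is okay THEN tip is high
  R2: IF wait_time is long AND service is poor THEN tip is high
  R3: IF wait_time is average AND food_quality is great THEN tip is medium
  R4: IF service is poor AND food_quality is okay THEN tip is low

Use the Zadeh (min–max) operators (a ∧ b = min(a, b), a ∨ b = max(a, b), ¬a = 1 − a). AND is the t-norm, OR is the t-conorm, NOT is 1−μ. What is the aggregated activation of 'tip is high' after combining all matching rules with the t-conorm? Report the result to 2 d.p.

R1: poor=0.37, long=0.95, okay=0.72; AND[min(a, b)] → w = 0.37
R2: long=0.95, poor=0.37; AND[min(a, b)] → w = 0.37
R3: average=0.36, great=0.06; AND[min(a, b)] → w = 0.06
R4: poor=0.37, okay=0.72; AND[min(a, b)] → w = 0.37
Rules with consequent 'high': {R1, R2} → strengths 0.37, 0.37
Aggregate via t-conorm [max(a, b)]: 0.37

0.37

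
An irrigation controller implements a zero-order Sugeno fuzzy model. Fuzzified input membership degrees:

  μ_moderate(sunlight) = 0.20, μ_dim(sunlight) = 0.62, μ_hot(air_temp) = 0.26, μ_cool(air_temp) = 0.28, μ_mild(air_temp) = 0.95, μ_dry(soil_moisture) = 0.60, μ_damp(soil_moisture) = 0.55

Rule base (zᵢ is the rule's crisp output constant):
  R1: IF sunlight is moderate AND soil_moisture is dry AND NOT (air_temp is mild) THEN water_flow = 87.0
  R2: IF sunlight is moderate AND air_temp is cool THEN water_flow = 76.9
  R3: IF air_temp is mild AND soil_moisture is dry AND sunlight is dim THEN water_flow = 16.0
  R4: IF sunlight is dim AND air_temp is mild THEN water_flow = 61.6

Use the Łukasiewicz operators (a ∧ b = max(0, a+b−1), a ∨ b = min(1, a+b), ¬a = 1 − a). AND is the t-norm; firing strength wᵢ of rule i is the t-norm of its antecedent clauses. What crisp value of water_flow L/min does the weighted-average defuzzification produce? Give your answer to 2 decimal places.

51.12

R1 (z=87.0): moderate=0.20, dry=0.60, ¬mild=1−0.95=0.05; AND[max(0, a+b−1)] → w = 0.00
R2 (z=76.9): moderate=0.20, cool=0.28; AND[max(0, a+b−1)] → w = 0.00
R3 (z=16.0): mild=0.95, dry=0.60, dim=0.62; AND[max(0, a+b−1)] → w = 0.17
R4 (z=61.6): dim=0.62, mild=0.95; AND[max(0, a+b−1)] → w = 0.57
Weighted average = (0.00·87.0 + 0.00·76.9 + 0.17·16.0 + 0.57·61.6) / (0.00 + 0.00 + 0.17 + 0.57)
  = 37.8320 / 0.7400 = 51.12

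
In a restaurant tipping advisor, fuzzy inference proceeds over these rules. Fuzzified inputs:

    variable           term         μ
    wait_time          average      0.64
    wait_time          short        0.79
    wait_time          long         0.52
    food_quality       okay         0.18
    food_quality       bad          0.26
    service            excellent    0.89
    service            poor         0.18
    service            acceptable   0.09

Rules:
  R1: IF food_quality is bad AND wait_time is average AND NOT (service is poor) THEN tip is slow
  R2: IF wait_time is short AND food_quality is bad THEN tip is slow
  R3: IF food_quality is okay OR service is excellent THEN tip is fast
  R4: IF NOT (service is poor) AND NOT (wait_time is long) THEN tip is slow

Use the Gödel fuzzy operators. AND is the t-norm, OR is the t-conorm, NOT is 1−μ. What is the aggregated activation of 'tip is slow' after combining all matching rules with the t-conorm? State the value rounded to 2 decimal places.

R1: bad=0.26, average=0.64, ¬poor=1−0.18=0.82; AND[min(a, b)] → w = 0.26
R2: short=0.79, bad=0.26; AND[min(a, b)] → w = 0.26
R3: okay=0.18, excellent=0.89; OR[max(a, b)] → w = 0.89
R4: ¬poor=1−0.18=0.82, ¬long=1−0.52=0.48; AND[min(a, b)] → w = 0.48
Rules with consequent 'slow': {R1, R2, R4} → strengths 0.26, 0.26, 0.48
Aggregate via t-conorm [max(a, b)]: 0.48

0.48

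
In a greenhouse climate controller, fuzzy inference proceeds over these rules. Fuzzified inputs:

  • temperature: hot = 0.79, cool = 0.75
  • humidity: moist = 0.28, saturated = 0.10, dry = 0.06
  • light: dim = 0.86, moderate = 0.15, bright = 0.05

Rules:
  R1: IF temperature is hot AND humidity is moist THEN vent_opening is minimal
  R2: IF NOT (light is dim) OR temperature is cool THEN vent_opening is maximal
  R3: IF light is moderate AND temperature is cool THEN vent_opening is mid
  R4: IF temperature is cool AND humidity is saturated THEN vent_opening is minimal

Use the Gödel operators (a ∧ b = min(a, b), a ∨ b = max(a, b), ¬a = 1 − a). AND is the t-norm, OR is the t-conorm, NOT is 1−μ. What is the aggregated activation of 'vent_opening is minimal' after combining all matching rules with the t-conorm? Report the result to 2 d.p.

R1: hot=0.79, moist=0.28; AND[min(a, b)] → w = 0.28
R2: ¬dim=1−0.86=0.14, cool=0.75; OR[max(a, b)] → w = 0.75
R3: moderate=0.15, cool=0.75; AND[min(a, b)] → w = 0.15
R4: cool=0.75, saturated=0.10; AND[min(a, b)] → w = 0.10
Rules with consequent 'minimal': {R1, R4} → strengths 0.28, 0.10
Aggregate via t-conorm [max(a, b)]: 0.28

0.28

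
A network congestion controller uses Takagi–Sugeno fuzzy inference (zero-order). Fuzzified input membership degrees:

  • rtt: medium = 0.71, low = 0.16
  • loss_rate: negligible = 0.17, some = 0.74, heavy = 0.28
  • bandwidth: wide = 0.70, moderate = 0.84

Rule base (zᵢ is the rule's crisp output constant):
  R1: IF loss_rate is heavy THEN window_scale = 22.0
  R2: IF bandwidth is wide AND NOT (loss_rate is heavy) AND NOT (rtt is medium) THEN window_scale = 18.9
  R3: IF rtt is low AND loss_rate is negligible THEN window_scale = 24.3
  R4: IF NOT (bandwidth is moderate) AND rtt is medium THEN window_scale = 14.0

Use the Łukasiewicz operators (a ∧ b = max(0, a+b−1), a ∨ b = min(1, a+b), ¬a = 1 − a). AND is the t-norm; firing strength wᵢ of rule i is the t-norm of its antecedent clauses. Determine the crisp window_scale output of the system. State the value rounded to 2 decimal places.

22.00

R1 (z=22.0): heavy=0.28 → w = 0.28
R2 (z=18.9): wide=0.70, ¬heavy=1−0.28=0.72, ¬medium=1−0.71=0.29; AND[max(0, a+b−1)] → w = 0.00
R3 (z=24.3): low=0.16, negligible=0.17; AND[max(0, a+b−1)] → w = 0.00
R4 (z=14.0): ¬moderate=1−0.84=0.16, medium=0.71; AND[max(0, a+b−1)] → w = 0.00
Weighted average = (0.28·22.0 + 0.00·18.9 + 0.00·24.3 + 0.00·14.0) / (0.28 + 0.00 + 0.00 + 0.00)
  = 6.1600 / 0.2800 = 22.00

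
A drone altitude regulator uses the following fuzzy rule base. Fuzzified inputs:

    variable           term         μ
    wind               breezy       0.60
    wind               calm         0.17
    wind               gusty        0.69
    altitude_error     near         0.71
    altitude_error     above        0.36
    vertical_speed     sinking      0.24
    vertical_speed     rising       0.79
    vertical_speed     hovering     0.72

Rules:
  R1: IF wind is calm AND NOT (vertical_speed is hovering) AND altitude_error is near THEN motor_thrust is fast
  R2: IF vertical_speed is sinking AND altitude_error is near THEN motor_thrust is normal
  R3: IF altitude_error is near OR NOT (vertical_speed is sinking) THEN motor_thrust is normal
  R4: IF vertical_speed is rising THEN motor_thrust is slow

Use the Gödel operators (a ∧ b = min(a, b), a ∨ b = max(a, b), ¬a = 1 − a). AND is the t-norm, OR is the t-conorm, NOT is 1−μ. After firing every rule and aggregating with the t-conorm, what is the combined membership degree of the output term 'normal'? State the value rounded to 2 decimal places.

0.76

R1: calm=0.17, ¬hovering=1−0.72=0.28, near=0.71; AND[min(a, b)] → w = 0.17
R2: sinking=0.24, near=0.71; AND[min(a, b)] → w = 0.24
R3: near=0.71, ¬sinking=1−0.24=0.76; OR[max(a, b)] → w = 0.76
R4: rising=0.79 → w = 0.79
Rules with consequent 'normal': {R2, R3} → strengths 0.24, 0.76
Aggregate via t-conorm [max(a, b)]: 0.76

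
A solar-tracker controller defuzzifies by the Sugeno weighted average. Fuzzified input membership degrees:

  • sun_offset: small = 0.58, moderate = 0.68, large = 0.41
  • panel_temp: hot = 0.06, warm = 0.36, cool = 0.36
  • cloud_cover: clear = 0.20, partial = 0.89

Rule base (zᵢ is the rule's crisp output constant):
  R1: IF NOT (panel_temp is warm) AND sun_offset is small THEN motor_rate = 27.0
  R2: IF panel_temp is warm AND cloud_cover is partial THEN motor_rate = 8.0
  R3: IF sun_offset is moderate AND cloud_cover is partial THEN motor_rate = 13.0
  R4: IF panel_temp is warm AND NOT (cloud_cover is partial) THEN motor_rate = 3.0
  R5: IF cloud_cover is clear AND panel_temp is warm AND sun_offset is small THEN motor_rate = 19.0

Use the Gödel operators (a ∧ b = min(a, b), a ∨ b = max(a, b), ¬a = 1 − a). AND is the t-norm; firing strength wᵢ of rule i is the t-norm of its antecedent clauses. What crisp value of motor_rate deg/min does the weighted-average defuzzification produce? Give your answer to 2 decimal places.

16.33

R1 (z=27.0): ¬warm=1−0.36=0.64, small=0.58; AND[min(a, b)] → w = 0.58
R2 (z=8.0): warm=0.36, partial=0.89; AND[min(a, b)] → w = 0.36
R3 (z=13.0): moderate=0.68, partial=0.89; AND[min(a, b)] → w = 0.68
R4 (z=3.0): warm=0.36, ¬partial=1−0.89=0.11; AND[min(a, b)] → w = 0.11
R5 (z=19.0): clear=0.20, warm=0.36, small=0.58; AND[min(a, b)] → w = 0.20
Weighted average = (0.58·27.0 + 0.36·8.0 + 0.68·13.0 + 0.11·3.0 + 0.20·19.0) / (0.58 + 0.36 + 0.68 + 0.11 + 0.20)
  = 31.5100 / 1.9300 = 16.33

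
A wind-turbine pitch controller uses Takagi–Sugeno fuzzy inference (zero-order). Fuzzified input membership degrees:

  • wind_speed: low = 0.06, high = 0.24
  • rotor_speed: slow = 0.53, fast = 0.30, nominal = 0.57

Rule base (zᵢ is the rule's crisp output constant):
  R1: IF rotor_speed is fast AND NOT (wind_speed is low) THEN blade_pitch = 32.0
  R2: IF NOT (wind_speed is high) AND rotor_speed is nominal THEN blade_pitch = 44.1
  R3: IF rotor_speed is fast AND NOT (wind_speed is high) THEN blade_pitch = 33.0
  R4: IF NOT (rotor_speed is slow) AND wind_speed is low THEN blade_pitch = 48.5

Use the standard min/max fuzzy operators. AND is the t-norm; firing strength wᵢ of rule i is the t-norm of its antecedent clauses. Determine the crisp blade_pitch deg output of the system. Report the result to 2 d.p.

38.66

R1 (z=32.0): fast=0.30, ¬low=1−0.06=0.94; AND[min(a, b)] → w = 0.30
R2 (z=44.1): ¬high=1−0.24=0.76, nominal=0.57; AND[min(a, b)] → w = 0.57
R3 (z=33.0): fast=0.30, ¬high=1−0.24=0.76; AND[min(a, b)] → w = 0.30
R4 (z=48.5): ¬slow=1−0.53=0.47, low=0.06; AND[min(a, b)] → w = 0.06
Weighted average = (0.30·32.0 + 0.57·44.1 + 0.30·33.0 + 0.06·48.5) / (0.30 + 0.57 + 0.30 + 0.06)
  = 47.5470 / 1.2300 = 38.66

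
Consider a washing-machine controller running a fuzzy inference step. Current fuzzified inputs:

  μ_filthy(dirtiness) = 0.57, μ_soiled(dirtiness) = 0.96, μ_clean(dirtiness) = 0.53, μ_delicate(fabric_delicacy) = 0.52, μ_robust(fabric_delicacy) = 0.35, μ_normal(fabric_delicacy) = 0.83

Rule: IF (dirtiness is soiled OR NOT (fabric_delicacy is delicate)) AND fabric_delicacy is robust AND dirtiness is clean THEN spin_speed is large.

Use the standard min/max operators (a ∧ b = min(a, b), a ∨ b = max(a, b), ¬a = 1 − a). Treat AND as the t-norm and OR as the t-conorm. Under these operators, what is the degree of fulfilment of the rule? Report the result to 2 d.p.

firing strength: (soiled=0.96 OR ¬delicate=1−0.52=0.48) = 0.96; AND[min(a, b)] with robust=0.35, clean=0.53 → w = 0.35

0.35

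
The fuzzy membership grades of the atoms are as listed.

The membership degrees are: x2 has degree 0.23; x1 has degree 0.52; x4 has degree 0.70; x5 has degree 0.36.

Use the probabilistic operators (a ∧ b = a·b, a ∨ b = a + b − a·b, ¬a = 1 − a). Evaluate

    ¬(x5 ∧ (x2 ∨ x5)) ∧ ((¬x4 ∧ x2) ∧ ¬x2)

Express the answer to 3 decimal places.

x2 ∨ x5 = a + b − a·b on (0.2300, 0.3600) = 0.5072
x5 ∧ (x2 ∨ x5) = a·b on (0.3600, 0.5072) = 0.1826
¬(x5 ∧ (x2 ∨ x5)) = 1 − 0.1826 = 0.8174
¬x4 = 1 − 0.7000 = 0.3000
¬x4 ∧ x2 = a·b on (0.3000, 0.2300) = 0.0690
¬x2 = 1 − 0.2300 = 0.7700
(¬x4 ∧ x2) ∧ ¬x2 = a·b on (0.0690, 0.7700) = 0.0531
¬(x5 ∧ (x2 ∨ x5)) ∧ ((¬x4 ∧ x2) ∧ ¬x2) = a·b on (0.8174, 0.0531) = 0.0434

0.043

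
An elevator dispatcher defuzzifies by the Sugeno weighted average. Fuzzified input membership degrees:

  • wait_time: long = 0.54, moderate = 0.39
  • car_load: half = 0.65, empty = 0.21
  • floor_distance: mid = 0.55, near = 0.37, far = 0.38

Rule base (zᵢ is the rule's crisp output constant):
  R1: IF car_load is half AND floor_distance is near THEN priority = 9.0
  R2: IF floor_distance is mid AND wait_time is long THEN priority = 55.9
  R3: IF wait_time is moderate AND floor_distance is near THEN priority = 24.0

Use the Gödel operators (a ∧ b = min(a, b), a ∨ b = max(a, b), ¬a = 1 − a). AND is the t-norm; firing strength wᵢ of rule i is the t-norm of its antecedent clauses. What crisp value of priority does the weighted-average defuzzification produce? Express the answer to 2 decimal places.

R1 (z=9.0): half=0.65, near=0.37; AND[min(a, b)] → w = 0.37
R2 (z=55.9): mid=0.55, long=0.54; AND[min(a, b)] → w = 0.54
R3 (z=24.0): moderate=0.39, near=0.37; AND[min(a, b)] → w = 0.37
Weighted average = (0.37·9.0 + 0.54·55.9 + 0.37·24.0) / (0.37 + 0.54 + 0.37)
  = 42.3960 / 1.2800 = 33.12

33.12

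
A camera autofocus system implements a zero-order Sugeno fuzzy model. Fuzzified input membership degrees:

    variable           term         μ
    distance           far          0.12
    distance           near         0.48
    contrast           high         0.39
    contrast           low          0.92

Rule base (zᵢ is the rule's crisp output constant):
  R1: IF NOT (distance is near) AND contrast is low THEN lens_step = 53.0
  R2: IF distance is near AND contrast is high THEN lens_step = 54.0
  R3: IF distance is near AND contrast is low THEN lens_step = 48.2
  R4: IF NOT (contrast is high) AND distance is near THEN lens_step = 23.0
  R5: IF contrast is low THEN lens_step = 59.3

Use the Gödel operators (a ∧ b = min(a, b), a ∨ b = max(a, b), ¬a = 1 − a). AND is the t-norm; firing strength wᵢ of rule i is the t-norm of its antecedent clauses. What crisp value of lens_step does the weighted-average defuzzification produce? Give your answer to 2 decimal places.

49.23

R1 (z=53.0): ¬near=1−0.48=0.52, low=0.92; AND[min(a, b)] → w = 0.52
R2 (z=54.0): near=0.48, high=0.39; AND[min(a, b)] → w = 0.39
R3 (z=48.2): near=0.48, low=0.92; AND[min(a, b)] → w = 0.48
R4 (z=23.0): ¬high=1−0.39=0.61, near=0.48; AND[min(a, b)] → w = 0.48
R5 (z=59.3): low=0.92 → w = 0.92
Weighted average = (0.52·53.0 + 0.39·54.0 + 0.48·48.2 + 0.48·23.0 + 0.92·59.3) / (0.52 + 0.39 + 0.48 + 0.48 + 0.92)
  = 137.3520 / 2.7900 = 49.23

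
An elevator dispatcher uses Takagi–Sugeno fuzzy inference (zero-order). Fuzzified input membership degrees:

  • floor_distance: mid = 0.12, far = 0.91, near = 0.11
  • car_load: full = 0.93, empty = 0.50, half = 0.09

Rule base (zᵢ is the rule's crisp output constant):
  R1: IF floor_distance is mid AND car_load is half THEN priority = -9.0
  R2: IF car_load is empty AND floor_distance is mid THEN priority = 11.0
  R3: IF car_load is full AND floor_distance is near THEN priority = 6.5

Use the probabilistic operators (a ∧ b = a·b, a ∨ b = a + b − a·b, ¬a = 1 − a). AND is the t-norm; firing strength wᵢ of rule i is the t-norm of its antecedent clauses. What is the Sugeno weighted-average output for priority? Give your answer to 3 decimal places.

7.093

R1 (z=-9.0): mid=0.12, half=0.09; AND[a·b] → w = 0.0108
R2 (z=11.0): empty=0.50, mid=0.12; AND[a·b] → w = 0.0600
R3 (z=6.5): full=0.93, near=0.11; AND[a·b] → w = 0.1023
Weighted average = (0.0108·-9.0 + 0.0600·11.0 + 0.1023·6.5) / (0.0108 + 0.0600 + 0.1023)
  = 1.2277 / 0.1731 = 7.093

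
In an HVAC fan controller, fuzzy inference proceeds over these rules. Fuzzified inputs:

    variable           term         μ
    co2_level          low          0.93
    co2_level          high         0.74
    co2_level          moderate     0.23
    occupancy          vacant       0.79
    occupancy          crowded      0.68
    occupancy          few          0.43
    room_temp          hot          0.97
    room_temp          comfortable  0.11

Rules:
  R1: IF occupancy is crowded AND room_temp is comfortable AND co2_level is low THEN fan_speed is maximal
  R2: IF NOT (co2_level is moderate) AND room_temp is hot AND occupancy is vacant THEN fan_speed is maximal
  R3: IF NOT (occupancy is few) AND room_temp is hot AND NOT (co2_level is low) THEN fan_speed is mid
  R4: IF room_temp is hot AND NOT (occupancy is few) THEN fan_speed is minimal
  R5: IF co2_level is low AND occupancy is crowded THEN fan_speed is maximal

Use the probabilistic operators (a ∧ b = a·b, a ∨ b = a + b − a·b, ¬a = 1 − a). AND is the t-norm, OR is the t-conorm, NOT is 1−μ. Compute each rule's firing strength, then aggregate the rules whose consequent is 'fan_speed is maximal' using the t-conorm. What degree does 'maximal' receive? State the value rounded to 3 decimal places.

R1: crowded=0.68, comfortable=0.11, low=0.93; AND[a·b] → w = 0.0696
R2: ¬moderate=1−0.23=0.77, hot=0.97, vacant=0.79; AND[a·b] → w = 0.5901
R3: ¬few=1−0.43=0.57, hot=0.97, ¬low=1−0.93=0.07; AND[a·b] → w = 0.0387
R4: hot=0.97, ¬few=1−0.43=0.57; AND[a·b] → w = 0.5529
R5: low=0.93, crowded=0.68; AND[a·b] → w = 0.6324
Rules with consequent 'maximal': {R1, R2, R5} → strengths 0.0696, 0.5901, 0.6324
Aggregate via t-conorm [a + b − a·b]: 0.8598

0.860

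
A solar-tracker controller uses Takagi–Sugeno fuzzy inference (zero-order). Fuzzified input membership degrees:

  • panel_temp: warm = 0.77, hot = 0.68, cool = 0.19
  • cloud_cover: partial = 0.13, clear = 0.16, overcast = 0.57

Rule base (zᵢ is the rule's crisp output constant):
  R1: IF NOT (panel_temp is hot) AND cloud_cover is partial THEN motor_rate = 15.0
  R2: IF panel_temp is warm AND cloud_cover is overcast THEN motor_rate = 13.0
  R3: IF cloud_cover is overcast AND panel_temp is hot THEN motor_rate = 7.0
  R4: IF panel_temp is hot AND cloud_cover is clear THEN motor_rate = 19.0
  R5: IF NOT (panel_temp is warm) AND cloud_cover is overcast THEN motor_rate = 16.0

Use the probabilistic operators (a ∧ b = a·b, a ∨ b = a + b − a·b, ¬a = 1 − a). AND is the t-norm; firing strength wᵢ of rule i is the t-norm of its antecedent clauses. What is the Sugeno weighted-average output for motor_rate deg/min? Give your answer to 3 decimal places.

11.920

R1 (z=15.0): ¬hot=1−0.68=0.32, partial=0.13; AND[a·b] → w = 0.0416
R2 (z=13.0): warm=0.77, overcast=0.57; AND[a·b] → w = 0.4389
R3 (z=7.0): overcast=0.57, hot=0.68; AND[a·b] → w = 0.3876
R4 (z=19.0): hot=0.68, clear=0.16; AND[a·b] → w = 0.1088
R5 (z=16.0): ¬warm=1−0.77=0.23, overcast=0.57; AND[a·b] → w = 0.1311
Weighted average = (0.0416·15.0 + 0.4389·13.0 + 0.3876·7.0 + 0.1088·19.0 + 0.1311·16.0) / (0.0416 + 0.4389 + 0.3876 + 0.1088 + 0.1311)
  = 13.2077 / 1.1080 = 11.920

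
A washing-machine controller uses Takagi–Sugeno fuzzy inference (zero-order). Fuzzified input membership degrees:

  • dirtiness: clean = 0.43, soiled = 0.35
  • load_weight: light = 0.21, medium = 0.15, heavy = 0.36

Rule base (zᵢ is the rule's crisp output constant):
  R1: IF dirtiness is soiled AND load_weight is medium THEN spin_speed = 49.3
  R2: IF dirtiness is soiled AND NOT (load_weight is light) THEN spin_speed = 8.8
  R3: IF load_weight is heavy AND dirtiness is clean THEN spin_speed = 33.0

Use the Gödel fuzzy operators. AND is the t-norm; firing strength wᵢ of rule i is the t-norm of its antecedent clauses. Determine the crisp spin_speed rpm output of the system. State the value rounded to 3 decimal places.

25.994

R1 (z=49.3): soiled=0.35, medium=0.15; AND[min(a, b)] → w = 0.15
R2 (z=8.8): soiled=0.35, ¬light=1−0.21=0.79; AND[min(a, b)] → w = 0.35
R3 (z=33.0): heavy=0.36, clean=0.43; AND[min(a, b)] → w = 0.36
Weighted average = (0.15·49.3 + 0.35·8.8 + 0.36·33.0) / (0.15 + 0.35 + 0.36)
  = 22.3550 / 0.8600 = 25.994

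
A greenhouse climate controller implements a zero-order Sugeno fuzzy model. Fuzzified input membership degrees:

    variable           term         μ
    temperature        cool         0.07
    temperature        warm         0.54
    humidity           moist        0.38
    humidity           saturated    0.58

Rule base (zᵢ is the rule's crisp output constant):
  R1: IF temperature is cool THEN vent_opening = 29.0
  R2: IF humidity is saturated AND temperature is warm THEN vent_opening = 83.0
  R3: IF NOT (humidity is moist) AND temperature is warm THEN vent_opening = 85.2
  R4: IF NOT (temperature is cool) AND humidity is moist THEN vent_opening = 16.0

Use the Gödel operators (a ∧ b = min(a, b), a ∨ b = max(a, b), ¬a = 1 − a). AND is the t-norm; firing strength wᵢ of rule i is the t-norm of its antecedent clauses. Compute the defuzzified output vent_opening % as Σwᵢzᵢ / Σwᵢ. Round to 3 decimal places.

64.665

R1 (z=29.0): cool=0.07 → w = 0.07
R2 (z=83.0): saturated=0.58, warm=0.54; AND[min(a, b)] → w = 0.54
R3 (z=85.2): ¬moist=1−0.38=0.62, warm=0.54; AND[min(a, b)] → w = 0.54
R4 (z=16.0): ¬cool=1−0.07=0.93, moist=0.38; AND[min(a, b)] → w = 0.38
Weighted average = (0.07·29.0 + 0.54·83.0 + 0.54·85.2 + 0.38·16.0) / (0.07 + 0.54 + 0.54 + 0.38)
  = 98.9380 / 1.5300 = 64.665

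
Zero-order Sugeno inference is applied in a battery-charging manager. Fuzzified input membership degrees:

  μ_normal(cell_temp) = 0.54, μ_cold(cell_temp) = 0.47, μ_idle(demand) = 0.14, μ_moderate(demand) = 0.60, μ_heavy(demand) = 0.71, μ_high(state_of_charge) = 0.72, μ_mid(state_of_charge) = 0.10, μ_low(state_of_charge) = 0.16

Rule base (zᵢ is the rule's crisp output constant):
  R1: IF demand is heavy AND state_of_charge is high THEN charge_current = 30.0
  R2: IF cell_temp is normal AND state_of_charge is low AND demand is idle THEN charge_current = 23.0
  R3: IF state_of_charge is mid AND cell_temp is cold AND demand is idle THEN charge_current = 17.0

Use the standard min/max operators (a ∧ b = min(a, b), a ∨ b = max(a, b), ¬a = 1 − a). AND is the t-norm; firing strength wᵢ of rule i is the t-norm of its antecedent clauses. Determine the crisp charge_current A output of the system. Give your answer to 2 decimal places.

R1 (z=30.0): heavy=0.71, high=0.72; AND[min(a, b)] → w = 0.71
R2 (z=23.0): normal=0.54, low=0.16, idle=0.14; AND[min(a, b)] → w = 0.14
R3 (z=17.0): mid=0.10, cold=0.47, idle=0.14; AND[min(a, b)] → w = 0.10
Weighted average = (0.71·30.0 + 0.14·23.0 + 0.10·17.0) / (0.71 + 0.14 + 0.10)
  = 26.2200 / 0.9500 = 27.60

27.60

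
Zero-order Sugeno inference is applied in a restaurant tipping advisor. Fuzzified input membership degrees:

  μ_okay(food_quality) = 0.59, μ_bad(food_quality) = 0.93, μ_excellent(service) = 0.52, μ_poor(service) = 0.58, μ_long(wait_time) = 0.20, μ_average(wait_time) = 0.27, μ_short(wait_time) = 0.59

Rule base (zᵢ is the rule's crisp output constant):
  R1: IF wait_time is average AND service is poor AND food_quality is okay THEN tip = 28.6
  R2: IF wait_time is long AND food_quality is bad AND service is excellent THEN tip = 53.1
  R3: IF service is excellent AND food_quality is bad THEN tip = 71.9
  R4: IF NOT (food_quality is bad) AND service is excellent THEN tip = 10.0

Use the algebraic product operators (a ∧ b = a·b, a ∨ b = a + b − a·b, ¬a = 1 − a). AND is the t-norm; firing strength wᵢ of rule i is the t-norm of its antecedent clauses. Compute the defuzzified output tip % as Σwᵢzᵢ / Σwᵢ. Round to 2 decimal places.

60.52

R1 (z=28.6): average=0.27, poor=0.58, okay=0.59; AND[a·b] → w = 0.0924
R2 (z=53.1): long=0.20, bad=0.93, excellent=0.52; AND[a·b] → w = 0.0967
R3 (z=71.9): excellent=0.52, bad=0.93; AND[a·b] → w = 0.4836
R4 (z=10.0): ¬bad=1−0.93=0.07, excellent=0.52; AND[a·b] → w = 0.0364
Weighted average = (0.0924·28.6 + 0.0967·53.1 + 0.4836·71.9 + 0.0364·10.0) / (0.0924 + 0.0967 + 0.4836 + 0.0364)
  = 42.9131 / 0.7091 = 60.52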